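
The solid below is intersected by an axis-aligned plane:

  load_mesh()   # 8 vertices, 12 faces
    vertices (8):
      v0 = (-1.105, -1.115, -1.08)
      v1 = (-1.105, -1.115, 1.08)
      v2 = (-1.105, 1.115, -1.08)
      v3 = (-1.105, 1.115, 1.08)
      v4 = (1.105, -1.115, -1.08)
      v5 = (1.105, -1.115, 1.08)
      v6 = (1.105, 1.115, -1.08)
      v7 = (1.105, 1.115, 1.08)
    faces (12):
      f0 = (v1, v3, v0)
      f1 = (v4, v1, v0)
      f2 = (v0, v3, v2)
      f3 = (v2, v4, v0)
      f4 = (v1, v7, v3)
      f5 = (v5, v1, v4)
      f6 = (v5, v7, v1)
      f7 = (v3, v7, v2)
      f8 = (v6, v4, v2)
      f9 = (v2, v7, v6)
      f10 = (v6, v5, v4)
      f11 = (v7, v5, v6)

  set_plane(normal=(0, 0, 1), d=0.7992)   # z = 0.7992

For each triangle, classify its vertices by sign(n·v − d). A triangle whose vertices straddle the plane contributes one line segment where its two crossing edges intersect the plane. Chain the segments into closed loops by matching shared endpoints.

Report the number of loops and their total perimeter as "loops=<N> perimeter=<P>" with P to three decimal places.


Straddling triangles (8 of 12):
  (v1,v3,v0) [++-] → (-1.105, 0.8251, 0.7992)–(-1.105, -1.115, 0.7992)  len=1.9401
  (v4,v1,v0) [-+-] → (-0.8177, -1.115, 0.7992)–(-1.105, -1.115, 0.7992)  len=0.2873
  (v0,v3,v2) [-+-] → (-1.105, 0.8251, 0.7992)–(-1.105, 1.115, 0.7992)  len=0.2899
  (v5,v1,v4) [++-] → (-0.8177, -1.115, 0.7992)–(1.105, -1.115, 0.7992)  len=1.9227
  (v3,v7,v2) [++-] → (0.8177, 1.115, 0.7992)–(-1.105, 1.115, 0.7992)  len=1.9227
  (v2,v7,v6) [-+-] → (0.8177, 1.115, 0.7992)–(1.105, 1.115, 0.7992)  len=0.2873
  (v6,v5,v4) [-+-] → (1.105, -0.8251, 0.7992)–(1.105, -1.115, 0.7992)  len=0.2899
  (v7,v5,v6) [++-] → (1.105, -0.8251, 0.7992)–(1.105, 1.115, 0.7992)  len=1.9401

Chained into 1 loop(s):
  loop 1: 8 segments, perimeter = 8.8800
Total perimeter = 8.880

loops=1 perimeter=8.880


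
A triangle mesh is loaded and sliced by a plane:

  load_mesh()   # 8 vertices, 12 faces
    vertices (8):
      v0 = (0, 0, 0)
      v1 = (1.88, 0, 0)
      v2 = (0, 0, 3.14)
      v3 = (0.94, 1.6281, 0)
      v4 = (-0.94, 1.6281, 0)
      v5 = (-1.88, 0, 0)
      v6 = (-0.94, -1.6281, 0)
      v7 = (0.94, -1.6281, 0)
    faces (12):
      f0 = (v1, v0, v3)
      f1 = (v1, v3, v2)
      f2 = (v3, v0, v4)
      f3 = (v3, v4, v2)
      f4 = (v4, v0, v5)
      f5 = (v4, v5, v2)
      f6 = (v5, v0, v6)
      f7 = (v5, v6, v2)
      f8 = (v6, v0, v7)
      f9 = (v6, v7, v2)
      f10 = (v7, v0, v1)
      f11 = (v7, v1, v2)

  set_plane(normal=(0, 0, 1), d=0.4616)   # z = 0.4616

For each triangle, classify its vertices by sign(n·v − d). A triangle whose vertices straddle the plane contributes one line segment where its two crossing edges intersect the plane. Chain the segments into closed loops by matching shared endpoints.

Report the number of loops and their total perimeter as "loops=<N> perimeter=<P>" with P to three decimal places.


loops=1 perimeter=9.622

Straddling triangles (6 of 12):
  (v1,v3,v2) [--+] → (0.801814, 1.38876, 0.4616)–(1.60363, 0, 0.4616)  len=1.6036
  (v3,v4,v2) [--+] → (-0.801814, 1.38876, 0.4616)–(0.801814, 1.38876, 0.4616)  len=1.6036
  (v4,v5,v2) [--+] → (-1.60363, 0, 0.4616)–(-0.801814, 1.38876, 0.4616)  len=1.6036
  (v5,v6,v2) [--+] → (-0.801814, -1.38876, 0.4616)–(-1.60363, 0, 0.4616)  len=1.6036
  (v6,v7,v2) [--+] → (0.801814, -1.38876, 0.4616)–(-0.801814, -1.38876, 0.4616)  len=1.6036
  (v7,v1,v2) [--+] → (1.60363, 0, 0.4616)–(0.801814, -1.38876, 0.4616)  len=1.6036

Chained into 1 loop(s):
  loop 1: 6 segments, perimeter = 9.6217
Total perimeter = 9.622


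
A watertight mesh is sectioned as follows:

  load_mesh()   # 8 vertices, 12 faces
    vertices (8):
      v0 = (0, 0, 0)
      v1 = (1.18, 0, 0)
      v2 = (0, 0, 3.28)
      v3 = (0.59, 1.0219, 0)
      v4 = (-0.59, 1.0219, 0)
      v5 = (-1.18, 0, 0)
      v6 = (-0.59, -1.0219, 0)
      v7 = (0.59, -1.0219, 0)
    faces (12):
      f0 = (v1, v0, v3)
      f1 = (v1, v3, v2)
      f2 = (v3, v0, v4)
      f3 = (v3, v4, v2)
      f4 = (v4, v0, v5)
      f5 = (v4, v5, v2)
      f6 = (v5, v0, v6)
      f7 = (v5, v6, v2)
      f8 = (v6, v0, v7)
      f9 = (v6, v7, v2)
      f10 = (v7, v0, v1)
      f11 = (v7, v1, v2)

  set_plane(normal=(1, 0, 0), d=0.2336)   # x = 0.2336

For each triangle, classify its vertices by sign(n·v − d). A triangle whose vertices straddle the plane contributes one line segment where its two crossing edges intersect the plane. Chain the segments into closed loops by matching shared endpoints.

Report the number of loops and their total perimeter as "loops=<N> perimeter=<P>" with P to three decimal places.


Straddling triangles (8 of 12):
  (v1,v0,v3) [+-+] → (0.2336, 0, 0)–(0.2336, 0.404603, 0)  len=0.4046
  (v1,v3,v2) [++-] → (0.2336, 0.404603, 1.98134)–(0.2336, 0, 2.63067)  len=0.7651
  (v3,v0,v4) [+--] → (0.2336, 0.404603, 0)–(0.2336, 1.0219, 0)  len=0.6173
  (v3,v4,v2) [+--] → (0.2336, 1.0219, 0)–(0.2336, 0.404603, 1.98134)  len=2.0753
  (v6,v0,v7) [--+] → (0.2336, -0.404603, 0)–(0.2336, -1.0219, 0)  len=0.6173
  (v6,v7,v2) [-+-] → (0.2336, -1.0219, 0)–(0.2336, -0.404603, 1.98134)  len=2.0753
  (v7,v0,v1) [+-+] → (0.2336, -0.404603, 0)–(0.2336, 0, 0)  len=0.4046
  (v7,v1,v2) [++-] → (0.2336, 0, 2.63067)–(0.2336, -0.404603, 1.98134)  len=0.7651

Chained into 1 loop(s):
  loop 1: 8 segments, perimeter = 7.7245
Total perimeter = 7.724

loops=1 perimeter=7.724


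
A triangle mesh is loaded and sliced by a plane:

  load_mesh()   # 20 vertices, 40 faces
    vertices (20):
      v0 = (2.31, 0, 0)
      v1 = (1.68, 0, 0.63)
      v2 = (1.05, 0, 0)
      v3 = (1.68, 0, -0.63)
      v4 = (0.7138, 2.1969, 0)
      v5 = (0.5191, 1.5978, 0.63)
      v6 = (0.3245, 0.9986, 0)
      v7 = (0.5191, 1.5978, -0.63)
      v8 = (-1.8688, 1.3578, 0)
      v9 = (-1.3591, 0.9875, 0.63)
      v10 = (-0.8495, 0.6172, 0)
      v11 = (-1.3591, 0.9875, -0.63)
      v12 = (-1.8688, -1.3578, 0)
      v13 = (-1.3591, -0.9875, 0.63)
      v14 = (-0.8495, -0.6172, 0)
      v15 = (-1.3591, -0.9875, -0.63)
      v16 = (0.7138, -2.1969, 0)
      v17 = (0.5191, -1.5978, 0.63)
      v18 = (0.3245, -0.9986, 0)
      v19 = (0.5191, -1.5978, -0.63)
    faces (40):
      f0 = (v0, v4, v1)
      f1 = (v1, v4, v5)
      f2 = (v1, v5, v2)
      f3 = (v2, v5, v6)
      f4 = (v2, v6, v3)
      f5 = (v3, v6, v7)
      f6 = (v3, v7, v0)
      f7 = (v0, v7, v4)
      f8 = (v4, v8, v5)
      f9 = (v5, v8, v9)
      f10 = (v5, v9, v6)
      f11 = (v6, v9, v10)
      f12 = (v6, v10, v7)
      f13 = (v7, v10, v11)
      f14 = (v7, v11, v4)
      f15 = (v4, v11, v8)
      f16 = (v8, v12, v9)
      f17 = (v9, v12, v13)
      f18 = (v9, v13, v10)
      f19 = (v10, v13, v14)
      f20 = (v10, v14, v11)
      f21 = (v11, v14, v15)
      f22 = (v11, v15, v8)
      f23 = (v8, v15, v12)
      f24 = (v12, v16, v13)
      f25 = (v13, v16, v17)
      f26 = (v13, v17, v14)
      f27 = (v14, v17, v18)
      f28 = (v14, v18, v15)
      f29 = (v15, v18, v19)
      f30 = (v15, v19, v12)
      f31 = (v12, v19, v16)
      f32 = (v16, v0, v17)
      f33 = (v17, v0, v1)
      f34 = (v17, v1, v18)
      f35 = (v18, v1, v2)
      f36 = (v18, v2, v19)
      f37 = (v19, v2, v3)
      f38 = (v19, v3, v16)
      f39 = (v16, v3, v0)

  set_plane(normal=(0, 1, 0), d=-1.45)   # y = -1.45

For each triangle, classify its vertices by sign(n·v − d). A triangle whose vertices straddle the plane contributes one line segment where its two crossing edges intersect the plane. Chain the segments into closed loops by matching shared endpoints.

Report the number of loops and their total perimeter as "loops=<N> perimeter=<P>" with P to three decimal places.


Straddling triangles (14 of 40):
  (v12,v16,v13) [+-+] → (-1.58502, -1.45, 0)–(-0.566379, -1.45, 0.389075)  len=1.0904
  (v13,v16,v17) [+--] → (-0.566379, -1.45, 0.389075)–(0.0642451, -1.45, 0.63)  len=0.6751
  (v13,v17,v14) [+-+] → (0.0642451, -1.45, 0.63)–(0.312819, -1.45, 0.535044)  len=0.2661
  (v14,v17,v18) [+-+] → (0.312819, -1.45, 0.535044)–(0.4711, -1.45, 0.474603)  len=0.1694
  (v15,v18,v19) [++-] → (0.4711, -1.45, -0.474603)–(0.0642451, -1.45, -0.63)  len=0.4355
  (v15,v19,v12) [+-+] → (0.0642451, -1.45, -0.63)–(-0.951448, -1.45, -0.242025)  len=1.0873
  (v12,v19,v16) [+--] → (-0.951448, -1.45, -0.242025)–(-1.58502, -1.45, 0)  len=0.6782
  (v16,v0,v17) [-+-] → (1.25647, -1.45, 0)–(0.684762, -1.45, 0.571724)  len=0.8085
  (v17,v0,v1) [-++] → (0.684762, -1.45, 0.571724)–(0.626486, -1.45, 0.63)  len=0.0824
  (v17,v1,v18) [-++] → (0.626486, -1.45, 0.63)–(0.4711, -1.45, 0.474603)  len=0.2198
  (v18,v2,v19) [++-] → (0.568209, -1.45, -0.571724)–(0.4711, -1.45, -0.474603)  len=0.1373
  (v19,v2,v3) [-++] → (0.568209, -1.45, -0.571724)–(0.626486, -1.45, -0.63)  len=0.0824
  (v19,v3,v16) [-+-] → (0.626486, -1.45, -0.63)–(1.04229, -1.45, -0.214187)  len=0.5880
  (v16,v3,v0) [-++] → (1.04229, -1.45, -0.214187)–(1.25647, -1.45, 0)  len=0.3029

Chained into 1 loop(s):
  loop 1: 14 segments, perimeter = 6.6235
Total perimeter = 6.623

loops=1 perimeter=6.623


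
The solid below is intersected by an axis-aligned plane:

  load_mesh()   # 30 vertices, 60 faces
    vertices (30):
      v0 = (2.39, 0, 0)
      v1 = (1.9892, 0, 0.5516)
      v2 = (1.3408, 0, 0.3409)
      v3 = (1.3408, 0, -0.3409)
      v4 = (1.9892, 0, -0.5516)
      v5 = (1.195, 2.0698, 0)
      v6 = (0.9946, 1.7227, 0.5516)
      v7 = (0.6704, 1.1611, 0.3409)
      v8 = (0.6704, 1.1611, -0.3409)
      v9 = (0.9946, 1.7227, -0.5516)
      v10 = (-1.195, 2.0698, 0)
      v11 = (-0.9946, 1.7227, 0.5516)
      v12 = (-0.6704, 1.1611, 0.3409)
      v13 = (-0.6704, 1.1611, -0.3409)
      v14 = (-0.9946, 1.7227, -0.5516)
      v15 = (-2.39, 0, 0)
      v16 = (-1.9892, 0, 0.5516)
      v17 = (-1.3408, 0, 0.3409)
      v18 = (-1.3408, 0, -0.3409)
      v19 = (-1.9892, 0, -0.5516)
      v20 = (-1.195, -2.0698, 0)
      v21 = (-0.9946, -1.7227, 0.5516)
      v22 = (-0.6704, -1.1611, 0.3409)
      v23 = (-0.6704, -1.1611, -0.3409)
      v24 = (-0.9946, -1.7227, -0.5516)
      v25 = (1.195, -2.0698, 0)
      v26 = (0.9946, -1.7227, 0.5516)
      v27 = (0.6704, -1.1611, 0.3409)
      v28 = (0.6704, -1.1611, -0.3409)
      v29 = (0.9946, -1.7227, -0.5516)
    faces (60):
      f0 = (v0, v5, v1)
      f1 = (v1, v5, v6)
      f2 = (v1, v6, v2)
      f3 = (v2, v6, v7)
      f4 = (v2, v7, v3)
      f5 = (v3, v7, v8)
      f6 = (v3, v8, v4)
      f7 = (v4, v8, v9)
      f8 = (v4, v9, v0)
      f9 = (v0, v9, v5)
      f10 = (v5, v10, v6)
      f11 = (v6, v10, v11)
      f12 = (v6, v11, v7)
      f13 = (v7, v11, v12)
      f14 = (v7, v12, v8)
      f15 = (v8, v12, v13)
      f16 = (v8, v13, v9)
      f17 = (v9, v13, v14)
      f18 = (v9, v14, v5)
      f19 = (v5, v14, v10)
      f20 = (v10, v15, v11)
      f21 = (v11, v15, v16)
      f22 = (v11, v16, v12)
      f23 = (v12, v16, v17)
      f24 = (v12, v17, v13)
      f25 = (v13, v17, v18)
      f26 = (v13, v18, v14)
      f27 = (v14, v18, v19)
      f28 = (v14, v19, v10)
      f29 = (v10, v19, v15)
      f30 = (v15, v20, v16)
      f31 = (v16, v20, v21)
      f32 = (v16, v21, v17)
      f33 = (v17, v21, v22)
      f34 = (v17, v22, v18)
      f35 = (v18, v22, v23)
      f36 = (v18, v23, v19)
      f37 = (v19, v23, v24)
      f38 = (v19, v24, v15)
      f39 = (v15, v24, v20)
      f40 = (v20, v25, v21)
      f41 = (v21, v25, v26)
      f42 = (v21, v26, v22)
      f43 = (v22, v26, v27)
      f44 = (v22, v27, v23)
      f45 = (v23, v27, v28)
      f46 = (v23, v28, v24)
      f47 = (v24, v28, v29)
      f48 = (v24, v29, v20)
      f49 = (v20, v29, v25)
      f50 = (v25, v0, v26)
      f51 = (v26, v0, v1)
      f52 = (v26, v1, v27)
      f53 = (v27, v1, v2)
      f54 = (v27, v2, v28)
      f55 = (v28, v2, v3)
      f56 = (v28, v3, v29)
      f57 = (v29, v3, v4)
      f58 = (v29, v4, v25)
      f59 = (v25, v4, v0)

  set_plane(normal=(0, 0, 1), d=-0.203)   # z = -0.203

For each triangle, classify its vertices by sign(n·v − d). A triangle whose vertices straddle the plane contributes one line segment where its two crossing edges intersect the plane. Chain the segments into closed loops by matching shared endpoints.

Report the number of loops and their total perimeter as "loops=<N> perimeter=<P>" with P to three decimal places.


loops=2 perimeter=21.500

Straddling triangles (24 of 60):
  (v2,v7,v3) [++-] → (1.20521, 0.234843, -0.203)–(1.3408, 0, -0.203)  len=0.2712
  (v3,v7,v8) [-+-] → (1.20521, 0.234843, -0.203)–(0.6704, 1.1611, -0.203)  len=1.0696
  (v4,v9,v0) [--+] → (1.87646, 0.633989, -0.203)–(2.2425, 0, -0.203)  len=0.7321
  (v0,v9,v5) [+-+] → (1.87646, 0.633989, -0.203)–(1.12125, 1.94206, -0.203)  len=1.5104
  (v7,v12,v8) [++-] → (0.399211, 1.1611, -0.203)–(0.6704, 1.1611, -0.203)  len=0.2712
  (v8,v12,v13) [-+-] → (0.399211, 1.1611, -0.203)–(-0.6704, 1.1611, -0.203)  len=1.0696
  (v9,v14,v5) [--+] → (0.389183, 1.94206, -0.203)–(1.12125, 1.94206, -0.203)  len=0.7321
  (v5,v14,v10) [+-+] → (0.389183, 1.94206, -0.203)–(-1.12125, 1.94206, -0.203)  len=1.5104
  (v12,v17,v13) [++-] → (-0.805994, 0.926257, -0.203)–(-0.6704, 1.1611, -0.203)  len=0.2712
  (v13,v17,v18) [-+-] → (-0.805994, 0.926257, -0.203)–(-1.3408, 0, -0.203)  len=1.0696
  (v14,v19,v10) [--+] → (-1.48728, 1.30807, -0.203)–(-1.12125, 1.94206, -0.203)  len=0.7321
  (v10,v19,v15) [+-+] → (-1.48728, 1.30807, -0.203)–(-2.2425, 0, -0.203)  len=1.5104
  (v17,v22,v18) [++-] → (-1.20521, -0.234843, -0.203)–(-1.3408, 0, -0.203)  len=0.2712
  (v18,v22,v23) [-+-] → (-1.20521, -0.234843, -0.203)–(-0.6704, -1.1611, -0.203)  len=1.0696
  (v19,v24,v15) [--+] → (-1.87646, -0.633989, -0.203)–(-2.2425, 0, -0.203)  len=0.7321
  (v15,v24,v20) [+-+] → (-1.87646, -0.633989, -0.203)–(-1.12125, -1.94206, -0.203)  len=1.5104
  (v22,v27,v23) [++-] → (-0.399211, -1.1611, -0.203)–(-0.6704, -1.1611, -0.203)  len=0.2712
  (v23,v27,v28) [-+-] → (-0.399211, -1.1611, -0.203)–(0.6704, -1.1611, -0.203)  len=1.0696
  (v24,v29,v20) [--+] → (-0.389183, -1.94206, -0.203)–(-1.12125, -1.94206, -0.203)  len=0.7321
  (v20,v29,v25) [+-+] → (-0.389183, -1.94206, -0.203)–(1.12125, -1.94206, -0.203)  len=1.5104
  (v27,v2,v28) [++-] → (0.805994, -0.926257, -0.203)–(0.6704, -1.1611, -0.203)  len=0.2712
  (v28,v2,v3) [-+-] → (0.805994, -0.926257, -0.203)–(1.3408, 0, -0.203)  len=1.0696
  (v29,v4,v25) [--+] → (1.48728, -1.30807, -0.203)–(1.12125, -1.94206, -0.203)  len=0.7321
  (v25,v4,v0) [+-+] → (1.48728, -1.30807, -0.203)–(2.2425, 0, -0.203)  len=1.5104

Chained into 2 loop(s):
  loop 1: 12 segments, perimeter = 8.0446
  loop 2: 12 segments, perimeter = 13.4550
Total perimeter = 21.500


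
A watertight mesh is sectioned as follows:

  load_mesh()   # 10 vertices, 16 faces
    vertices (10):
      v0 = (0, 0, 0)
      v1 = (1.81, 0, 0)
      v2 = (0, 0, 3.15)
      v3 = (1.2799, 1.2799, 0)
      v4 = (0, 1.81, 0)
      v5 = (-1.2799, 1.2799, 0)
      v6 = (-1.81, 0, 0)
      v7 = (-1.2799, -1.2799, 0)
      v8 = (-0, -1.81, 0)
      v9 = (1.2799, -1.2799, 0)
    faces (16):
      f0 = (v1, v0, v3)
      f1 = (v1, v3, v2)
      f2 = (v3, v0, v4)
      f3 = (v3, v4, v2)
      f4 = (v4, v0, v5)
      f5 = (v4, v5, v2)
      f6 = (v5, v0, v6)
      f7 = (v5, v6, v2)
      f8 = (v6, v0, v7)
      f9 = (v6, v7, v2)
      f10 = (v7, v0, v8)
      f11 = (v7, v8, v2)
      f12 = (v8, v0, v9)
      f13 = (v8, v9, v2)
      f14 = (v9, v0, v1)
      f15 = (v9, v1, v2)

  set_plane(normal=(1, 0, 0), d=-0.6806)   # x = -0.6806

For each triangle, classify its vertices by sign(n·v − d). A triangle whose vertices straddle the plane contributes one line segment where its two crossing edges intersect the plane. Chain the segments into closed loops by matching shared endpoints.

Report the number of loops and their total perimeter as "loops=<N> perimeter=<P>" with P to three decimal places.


loops=1 perimeter=8.136

Straddling triangles (8 of 16):
  (v4,v0,v5) [++-] → (-0.6806, 0.6806, 0)–(-0.6806, 1.52811, 0)  len=0.8475
  (v4,v5,v2) [+-+] → (-0.6806, 1.52811, 0)–(-0.6806, 0.6806, 1.47496)  len=1.7011
  (v5,v0,v6) [-+-] → (-0.6806, 0.6806, 0)–(-0.6806, 0, 0)  len=0.6806
  (v5,v6,v2) [--+] → (-0.6806, 0, 1.96553)–(-0.6806, 0.6806, 1.47496)  len=0.8390
  (v6,v0,v7) [-+-] → (-0.6806, 0, 0)–(-0.6806, -0.6806, 0)  len=0.6806
  (v6,v7,v2) [--+] → (-0.6806, -0.6806, 1.47496)–(-0.6806, 0, 1.96553)  len=0.8390
  (v7,v0,v8) [-++] → (-0.6806, -0.6806, 0)–(-0.6806, -1.52811, 0)  len=0.8475
  (v7,v8,v2) [-++] → (-0.6806, -1.52811, 0)–(-0.6806, -0.6806, 1.47496)  len=1.7011

Chained into 1 loop(s):
  loop 1: 8 segments, perimeter = 8.1364
Total perimeter = 8.136


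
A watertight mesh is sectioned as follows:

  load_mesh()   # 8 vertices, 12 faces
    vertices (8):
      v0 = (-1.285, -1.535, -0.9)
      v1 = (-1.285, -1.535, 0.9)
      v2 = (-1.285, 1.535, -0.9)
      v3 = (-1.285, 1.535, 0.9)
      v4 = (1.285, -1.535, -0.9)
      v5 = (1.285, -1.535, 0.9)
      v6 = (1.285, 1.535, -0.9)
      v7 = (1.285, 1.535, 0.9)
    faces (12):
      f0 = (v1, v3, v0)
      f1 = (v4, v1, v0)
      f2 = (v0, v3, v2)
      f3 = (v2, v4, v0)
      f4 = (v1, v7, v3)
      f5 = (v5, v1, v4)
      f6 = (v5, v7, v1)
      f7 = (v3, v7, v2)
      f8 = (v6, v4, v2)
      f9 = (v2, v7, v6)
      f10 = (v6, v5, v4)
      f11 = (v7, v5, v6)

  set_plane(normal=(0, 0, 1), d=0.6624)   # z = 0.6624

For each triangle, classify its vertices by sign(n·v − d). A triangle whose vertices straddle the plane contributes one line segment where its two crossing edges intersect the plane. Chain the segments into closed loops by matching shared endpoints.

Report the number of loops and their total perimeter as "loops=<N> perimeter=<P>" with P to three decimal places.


Straddling triangles (8 of 12):
  (v1,v3,v0) [++-] → (-1.285, 1.12976, 0.6624)–(-1.285, -1.535, 0.6624)  len=2.6648
  (v4,v1,v0) [-+-] → (-0.94576, -1.535, 0.6624)–(-1.285, -1.535, 0.6624)  len=0.3392
  (v0,v3,v2) [-+-] → (-1.285, 1.12976, 0.6624)–(-1.285, 1.535, 0.6624)  len=0.4052
  (v5,v1,v4) [++-] → (-0.94576, -1.535, 0.6624)–(1.285, -1.535, 0.6624)  len=2.2308
  (v3,v7,v2) [++-] → (0.94576, 1.535, 0.6624)–(-1.285, 1.535, 0.6624)  len=2.2308
  (v2,v7,v6) [-+-] → (0.94576, 1.535, 0.6624)–(1.285, 1.535, 0.6624)  len=0.3392
  (v6,v5,v4) [-+-] → (1.285, -1.12976, 0.6624)–(1.285, -1.535, 0.6624)  len=0.4052
  (v7,v5,v6) [++-] → (1.285, -1.12976, 0.6624)–(1.285, 1.535, 0.6624)  len=2.6648

Chained into 1 loop(s):
  loop 1: 8 segments, perimeter = 11.2800
Total perimeter = 11.280

loops=1 perimeter=11.280


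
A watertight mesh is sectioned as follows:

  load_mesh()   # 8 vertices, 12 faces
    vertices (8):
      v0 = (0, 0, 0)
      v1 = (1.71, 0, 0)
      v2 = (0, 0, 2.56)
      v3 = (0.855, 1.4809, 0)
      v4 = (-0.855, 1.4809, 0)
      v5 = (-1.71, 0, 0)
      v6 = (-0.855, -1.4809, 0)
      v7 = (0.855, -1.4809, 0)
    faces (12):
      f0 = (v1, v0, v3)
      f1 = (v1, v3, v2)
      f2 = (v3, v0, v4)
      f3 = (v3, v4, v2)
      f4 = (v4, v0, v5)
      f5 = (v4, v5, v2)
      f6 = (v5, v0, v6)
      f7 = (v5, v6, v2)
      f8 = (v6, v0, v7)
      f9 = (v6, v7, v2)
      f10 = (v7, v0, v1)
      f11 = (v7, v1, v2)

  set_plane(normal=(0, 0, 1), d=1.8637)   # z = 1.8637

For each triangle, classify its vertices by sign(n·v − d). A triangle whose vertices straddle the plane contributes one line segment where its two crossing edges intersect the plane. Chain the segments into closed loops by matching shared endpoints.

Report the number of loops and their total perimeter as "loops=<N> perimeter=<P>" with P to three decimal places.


loops=1 perimeter=2.791

Straddling triangles (6 of 12):
  (v1,v3,v2) [--+] → (0.232553, 0.402793, 1.8637)–(0.465107, 0, 1.8637)  len=0.4651
  (v3,v4,v2) [--+] → (-0.232553, 0.402793, 1.8637)–(0.232553, 0.402793, 1.8637)  len=0.4651
  (v4,v5,v2) [--+] → (-0.465107, 0, 1.8637)–(-0.232553, 0.402793, 1.8637)  len=0.4651
  (v5,v6,v2) [--+] → (-0.232553, -0.402793, 1.8637)–(-0.465107, 0, 1.8637)  len=0.4651
  (v6,v7,v2) [--+] → (0.232553, -0.402793, 1.8637)–(-0.232553, -0.402793, 1.8637)  len=0.4651
  (v7,v1,v2) [--+] → (0.465107, 0, 1.8637)–(0.232553, -0.402793, 1.8637)  len=0.4651

Chained into 1 loop(s):
  loop 1: 6 segments, perimeter = 2.7906
Total perimeter = 2.791


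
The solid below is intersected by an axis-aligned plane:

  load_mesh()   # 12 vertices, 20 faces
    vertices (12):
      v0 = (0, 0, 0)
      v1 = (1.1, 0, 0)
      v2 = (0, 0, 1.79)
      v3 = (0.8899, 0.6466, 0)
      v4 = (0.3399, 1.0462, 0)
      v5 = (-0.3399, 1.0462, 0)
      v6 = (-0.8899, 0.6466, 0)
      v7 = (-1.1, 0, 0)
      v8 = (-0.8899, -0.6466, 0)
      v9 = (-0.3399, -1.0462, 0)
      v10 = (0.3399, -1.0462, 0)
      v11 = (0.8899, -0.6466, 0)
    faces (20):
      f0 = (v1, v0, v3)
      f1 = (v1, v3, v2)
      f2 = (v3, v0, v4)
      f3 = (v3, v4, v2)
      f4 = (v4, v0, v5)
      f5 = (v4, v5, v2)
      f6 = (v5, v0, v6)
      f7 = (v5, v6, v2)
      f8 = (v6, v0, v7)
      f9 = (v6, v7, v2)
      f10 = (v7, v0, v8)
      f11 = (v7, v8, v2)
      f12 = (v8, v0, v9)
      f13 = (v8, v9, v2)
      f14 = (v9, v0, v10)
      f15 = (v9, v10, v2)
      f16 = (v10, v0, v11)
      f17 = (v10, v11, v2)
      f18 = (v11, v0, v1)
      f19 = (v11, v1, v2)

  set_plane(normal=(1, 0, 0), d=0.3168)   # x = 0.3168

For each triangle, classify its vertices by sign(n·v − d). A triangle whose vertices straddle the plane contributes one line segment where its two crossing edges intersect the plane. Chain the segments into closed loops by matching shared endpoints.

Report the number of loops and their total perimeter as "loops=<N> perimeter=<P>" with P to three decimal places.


loops=1 perimeter=5.439

Straddling triangles (12 of 20):
  (v1,v0,v3) [+-+] → (0.3168, 0, 0)–(0.3168, 0.230186, 0)  len=0.2302
  (v1,v3,v2) [++-] → (0.3168, 0.230186, 1.15277)–(0.3168, 0, 1.27448)  len=0.2604
  (v3,v0,v4) [+-+] → (0.3168, 0.230186, 0)–(0.3168, 0.975099, 0)  len=0.7449
  (v3,v4,v2) [++-] → (0.3168, 0.975099, 0.12165)–(0.3168, 0.230186, 1.15277)  len=1.2720
  (v4,v0,v5) [+--] → (0.3168, 0.975099, 0)–(0.3168, 1.0462, 0)  len=0.0711
  (v4,v5,v2) [+--] → (0.3168, 1.0462, 0)–(0.3168, 0.975099, 0.12165)  len=0.1409
  (v9,v0,v10) [--+] → (0.3168, -0.975099, 0)–(0.3168, -1.0462, 0)  len=0.0711
  (v9,v10,v2) [-+-] → (0.3168, -1.0462, 0)–(0.3168, -0.975099, 0.12165)  len=0.1409
  (v10,v0,v11) [+-+] → (0.3168, -0.975099, 0)–(0.3168, -0.230186, 0)  len=0.7449
  (v10,v11,v2) [++-] → (0.3168, -0.230186, 1.15277)–(0.3168, -0.975099, 0.12165)  len=1.2720
  (v11,v0,v1) [+-+] → (0.3168, -0.230186, 0)–(0.3168, 0, 0)  len=0.2302
  (v11,v1,v2) [++-] → (0.3168, 0, 1.27448)–(0.3168, -0.230186, 1.15277)  len=0.2604

Chained into 1 loop(s):
  loop 1: 12 segments, perimeter = 5.4391
Total perimeter = 5.439


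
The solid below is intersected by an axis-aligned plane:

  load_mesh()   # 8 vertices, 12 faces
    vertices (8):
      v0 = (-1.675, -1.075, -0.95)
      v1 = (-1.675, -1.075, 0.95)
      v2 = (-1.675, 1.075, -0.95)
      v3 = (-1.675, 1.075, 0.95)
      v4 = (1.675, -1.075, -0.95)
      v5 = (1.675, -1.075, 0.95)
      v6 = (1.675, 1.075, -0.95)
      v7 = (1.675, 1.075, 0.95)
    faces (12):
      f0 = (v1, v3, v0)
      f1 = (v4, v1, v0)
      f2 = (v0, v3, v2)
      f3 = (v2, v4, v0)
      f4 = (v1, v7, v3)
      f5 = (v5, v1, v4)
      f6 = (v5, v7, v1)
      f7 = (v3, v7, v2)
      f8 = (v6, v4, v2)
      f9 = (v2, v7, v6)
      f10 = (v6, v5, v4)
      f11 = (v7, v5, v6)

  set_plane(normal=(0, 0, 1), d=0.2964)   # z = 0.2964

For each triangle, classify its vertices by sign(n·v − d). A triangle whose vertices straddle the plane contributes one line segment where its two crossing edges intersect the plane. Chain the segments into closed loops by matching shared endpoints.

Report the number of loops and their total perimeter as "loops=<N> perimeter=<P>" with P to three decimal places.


Straddling triangles (8 of 12):
  (v1,v3,v0) [++-] → (-1.675, 0.3354, 0.2964)–(-1.675, -1.075, 0.2964)  len=1.4104
  (v4,v1,v0) [-+-] → (-0.5226, -1.075, 0.2964)–(-1.675, -1.075, 0.2964)  len=1.1524
  (v0,v3,v2) [-+-] → (-1.675, 0.3354, 0.2964)–(-1.675, 1.075, 0.2964)  len=0.7396
  (v5,v1,v4) [++-] → (-0.5226, -1.075, 0.2964)–(1.675, -1.075, 0.2964)  len=2.1976
  (v3,v7,v2) [++-] → (0.5226, 1.075, 0.2964)–(-1.675, 1.075, 0.2964)  len=2.1976
  (v2,v7,v6) [-+-] → (0.5226, 1.075, 0.2964)–(1.675, 1.075, 0.2964)  len=1.1524
  (v6,v5,v4) [-+-] → (1.675, -0.3354, 0.2964)–(1.675, -1.075, 0.2964)  len=0.7396
  (v7,v5,v6) [++-] → (1.675, -0.3354, 0.2964)–(1.675, 1.075, 0.2964)  len=1.4104

Chained into 1 loop(s):
  loop 1: 8 segments, perimeter = 11.0000
Total perimeter = 11.000

loops=1 perimeter=11.000


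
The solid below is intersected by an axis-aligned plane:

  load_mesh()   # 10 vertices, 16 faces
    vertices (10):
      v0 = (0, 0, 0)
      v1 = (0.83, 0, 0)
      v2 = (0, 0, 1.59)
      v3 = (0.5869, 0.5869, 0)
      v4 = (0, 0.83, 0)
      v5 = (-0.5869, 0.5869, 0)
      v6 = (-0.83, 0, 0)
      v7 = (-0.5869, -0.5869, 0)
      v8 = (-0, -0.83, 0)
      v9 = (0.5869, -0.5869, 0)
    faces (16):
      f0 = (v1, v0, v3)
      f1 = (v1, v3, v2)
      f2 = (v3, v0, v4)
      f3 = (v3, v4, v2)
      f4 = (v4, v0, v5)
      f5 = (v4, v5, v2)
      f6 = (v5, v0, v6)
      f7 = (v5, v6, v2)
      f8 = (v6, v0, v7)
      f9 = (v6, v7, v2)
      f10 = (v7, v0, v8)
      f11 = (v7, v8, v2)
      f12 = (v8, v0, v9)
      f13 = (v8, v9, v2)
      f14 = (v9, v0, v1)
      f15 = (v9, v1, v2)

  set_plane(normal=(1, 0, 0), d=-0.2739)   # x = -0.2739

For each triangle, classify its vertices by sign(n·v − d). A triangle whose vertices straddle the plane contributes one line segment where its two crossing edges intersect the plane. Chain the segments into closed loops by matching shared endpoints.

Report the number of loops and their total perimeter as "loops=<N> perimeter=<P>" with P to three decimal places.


Straddling triangles (8 of 16):
  (v4,v0,v5) [++-] → (-0.2739, 0.2739, 0)–(-0.2739, 0.716548, 0)  len=0.4426
  (v4,v5,v2) [+-+] → (-0.2739, 0.716548, 0)–(-0.2739, 0.2739, 0.847964)  len=0.9565
  (v5,v0,v6) [-+-] → (-0.2739, 0.2739, 0)–(-0.2739, 0, 0)  len=0.2739
  (v5,v6,v2) [--+] → (-0.2739, 0, 1.0653)–(-0.2739, 0.2739, 0.847964)  len=0.3497
  (v6,v0,v7) [-+-] → (-0.2739, 0, 0)–(-0.2739, -0.2739, 0)  len=0.2739
  (v6,v7,v2) [--+] → (-0.2739, -0.2739, 0.847964)–(-0.2739, 0, 1.0653)  len=0.3497
  (v7,v0,v8) [-++] → (-0.2739, -0.2739, 0)–(-0.2739, -0.716548, 0)  len=0.4426
  (v7,v8,v2) [-++] → (-0.2739, -0.716548, 0)–(-0.2739, -0.2739, 0.847964)  len=0.9565

Chained into 1 loop(s):
  loop 1: 8 segments, perimeter = 4.0455
Total perimeter = 4.045

loops=1 perimeter=4.045


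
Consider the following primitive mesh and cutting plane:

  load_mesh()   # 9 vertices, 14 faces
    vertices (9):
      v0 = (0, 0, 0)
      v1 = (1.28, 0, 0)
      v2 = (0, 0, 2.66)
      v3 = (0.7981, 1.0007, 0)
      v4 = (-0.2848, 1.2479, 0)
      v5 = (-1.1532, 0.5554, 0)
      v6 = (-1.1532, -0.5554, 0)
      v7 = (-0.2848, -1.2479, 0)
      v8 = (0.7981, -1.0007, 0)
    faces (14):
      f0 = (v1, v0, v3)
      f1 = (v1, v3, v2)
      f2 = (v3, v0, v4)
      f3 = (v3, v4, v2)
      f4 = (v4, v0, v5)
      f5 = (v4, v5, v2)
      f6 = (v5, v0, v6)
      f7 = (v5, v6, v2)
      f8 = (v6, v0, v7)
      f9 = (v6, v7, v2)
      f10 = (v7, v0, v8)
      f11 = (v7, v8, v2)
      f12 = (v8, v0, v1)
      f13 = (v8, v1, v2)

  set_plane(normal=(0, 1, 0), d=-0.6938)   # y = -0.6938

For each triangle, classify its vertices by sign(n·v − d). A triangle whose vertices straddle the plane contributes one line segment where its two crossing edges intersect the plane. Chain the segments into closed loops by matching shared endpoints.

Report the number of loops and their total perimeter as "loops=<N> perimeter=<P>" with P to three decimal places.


loops=1 perimeter=5.069

Straddling triangles (6 of 14):
  (v6,v0,v7) [++-] → (-0.158341, -0.6938, 0)–(-0.979645, -0.6938, 0)  len=0.8213
  (v6,v7,v2) [+-+] → (-0.979645, -0.6938, 0)–(-0.158341, -0.6938, 1.18111)  len=1.4386
  (v7,v0,v8) [-+-] → (-0.158341, -0.6938, 0)–(0.553334, -0.6938, 0)  len=0.7117
  (v7,v8,v2) [--+] → (0.553334, -0.6938, 0.815783)–(-0.158341, -0.6938, 1.18111)  len=0.8000
  (v8,v0,v1) [-++] → (0.553334, -0.6938, 0)–(0.945892, -0.6938, 0)  len=0.3926
  (v8,v1,v2) [-++] → (0.945892, -0.6938, 0)–(0.553334, -0.6938, 0.815783)  len=0.9053

Chained into 1 loop(s):
  loop 1: 6 segments, perimeter = 5.0694
Total perimeter = 5.069


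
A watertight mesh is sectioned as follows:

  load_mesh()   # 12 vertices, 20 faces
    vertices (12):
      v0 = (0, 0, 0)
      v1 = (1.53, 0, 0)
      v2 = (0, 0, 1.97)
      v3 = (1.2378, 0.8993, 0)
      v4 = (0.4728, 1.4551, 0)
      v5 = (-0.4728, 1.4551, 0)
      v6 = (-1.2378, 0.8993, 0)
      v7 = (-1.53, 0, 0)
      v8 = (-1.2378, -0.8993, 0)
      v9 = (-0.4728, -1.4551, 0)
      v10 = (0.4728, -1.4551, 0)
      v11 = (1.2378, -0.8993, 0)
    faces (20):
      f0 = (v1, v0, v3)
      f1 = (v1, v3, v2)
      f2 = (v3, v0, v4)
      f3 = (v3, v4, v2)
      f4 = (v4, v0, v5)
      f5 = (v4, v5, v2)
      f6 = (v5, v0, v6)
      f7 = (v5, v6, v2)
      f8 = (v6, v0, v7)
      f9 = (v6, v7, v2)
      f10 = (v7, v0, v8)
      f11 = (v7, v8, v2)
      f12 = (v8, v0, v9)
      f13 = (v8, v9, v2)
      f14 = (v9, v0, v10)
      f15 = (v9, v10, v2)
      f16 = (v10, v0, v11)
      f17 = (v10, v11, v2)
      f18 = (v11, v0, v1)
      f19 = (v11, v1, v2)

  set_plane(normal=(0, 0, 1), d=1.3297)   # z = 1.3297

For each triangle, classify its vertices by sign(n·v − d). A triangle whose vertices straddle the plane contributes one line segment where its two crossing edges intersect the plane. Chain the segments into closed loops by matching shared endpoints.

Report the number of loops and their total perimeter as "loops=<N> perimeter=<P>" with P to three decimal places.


loops=1 perimeter=3.073

Straddling triangles (10 of 20):
  (v1,v3,v2) [--+] → (0.402316, 0.292295, 1.3297)–(0.497289, 0, 1.3297)  len=0.3073
  (v3,v4,v2) [--+] → (0.153672, 0.472944, 1.3297)–(0.402316, 0.292295, 1.3297)  len=0.3073
  (v4,v5,v2) [--+] → (-0.153672, 0.472944, 1.3297)–(0.153672, 0.472944, 1.3297)  len=0.3073
  (v5,v6,v2) [--+] → (-0.402316, 0.292295, 1.3297)–(-0.153672, 0.472944, 1.3297)  len=0.3073
  (v6,v7,v2) [--+] → (-0.497289, 0, 1.3297)–(-0.402316, 0.292295, 1.3297)  len=0.3073
  (v7,v8,v2) [--+] → (-0.402316, -0.292295, 1.3297)–(-0.497289, 0, 1.3297)  len=0.3073
  (v8,v9,v2) [--+] → (-0.153672, -0.472944, 1.3297)–(-0.402316, -0.292295, 1.3297)  len=0.3073
  (v9,v10,v2) [--+] → (0.153672, -0.472944, 1.3297)–(-0.153672, -0.472944, 1.3297)  len=0.3073
  (v10,v11,v2) [--+] → (0.402316, -0.292295, 1.3297)–(0.153672, -0.472944, 1.3297)  len=0.3073
  (v11,v1,v2) [--+] → (0.497289, 0, 1.3297)–(0.402316, -0.292295, 1.3297)  len=0.3073

Chained into 1 loop(s):
  loop 1: 10 segments, perimeter = 3.0734
Total perimeter = 3.073


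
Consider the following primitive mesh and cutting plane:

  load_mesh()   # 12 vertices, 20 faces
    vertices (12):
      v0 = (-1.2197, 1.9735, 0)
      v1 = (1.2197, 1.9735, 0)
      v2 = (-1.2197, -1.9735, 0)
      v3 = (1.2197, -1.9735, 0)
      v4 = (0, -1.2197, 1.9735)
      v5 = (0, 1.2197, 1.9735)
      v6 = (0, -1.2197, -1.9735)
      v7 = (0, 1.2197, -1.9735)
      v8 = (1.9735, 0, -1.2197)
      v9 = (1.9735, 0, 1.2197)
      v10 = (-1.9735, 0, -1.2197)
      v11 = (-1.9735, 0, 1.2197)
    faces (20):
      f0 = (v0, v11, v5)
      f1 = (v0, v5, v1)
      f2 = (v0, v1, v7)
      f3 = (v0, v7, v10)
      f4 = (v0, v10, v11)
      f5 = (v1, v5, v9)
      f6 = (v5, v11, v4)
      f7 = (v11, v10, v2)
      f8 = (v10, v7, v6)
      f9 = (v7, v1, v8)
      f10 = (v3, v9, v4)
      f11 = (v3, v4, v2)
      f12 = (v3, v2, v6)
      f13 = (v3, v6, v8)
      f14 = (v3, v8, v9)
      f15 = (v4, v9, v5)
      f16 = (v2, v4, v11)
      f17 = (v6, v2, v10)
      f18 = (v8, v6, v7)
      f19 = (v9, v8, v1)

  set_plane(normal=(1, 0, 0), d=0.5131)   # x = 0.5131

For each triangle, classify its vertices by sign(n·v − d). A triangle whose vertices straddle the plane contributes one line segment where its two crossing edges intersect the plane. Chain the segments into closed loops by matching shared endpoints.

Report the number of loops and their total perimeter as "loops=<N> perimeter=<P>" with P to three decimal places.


loops=1 perimeter=12.093

Straddling triangles (10 of 20):
  (v0,v5,v1) [--+] → (0.5131, 1.53681, 1.14329)–(0.5131, 1.9735, 0)  len=1.2239
  (v0,v1,v7) [-+-] → (0.5131, 1.9735, 0)–(0.5131, 1.53681, -1.14329)  len=1.2239
  (v1,v5,v9) [+-+] → (0.5131, 1.53681, 1.14329)–(0.5131, 0.902584, 1.77752)  len=0.8969
  (v7,v1,v8) [-++] → (0.5131, 1.53681, -1.14329)–(0.5131, 0.902584, -1.77752)  len=0.8969
  (v3,v9,v4) [++-] → (0.5131, -0.902584, 1.77752)–(0.5131, -1.53681, 1.14329)  len=0.8969
  (v3,v4,v2) [+--] → (0.5131, -1.53681, 1.14329)–(0.5131, -1.9735, 0)  len=1.2239
  (v3,v2,v6) [+--] → (0.5131, -1.9735, 0)–(0.5131, -1.53681, -1.14329)  len=1.2239
  (v3,v6,v8) [+-+] → (0.5131, -1.53681, -1.14329)–(0.5131, -0.902584, -1.77752)  len=0.8969
  (v4,v9,v5) [-+-] → (0.5131, -0.902584, 1.77752)–(0.5131, 0.902584, 1.77752)  len=1.8052
  (v8,v6,v7) [+--] → (0.5131, -0.902584, -1.77752)–(0.5131, 0.902584, -1.77752)  len=1.8052

Chained into 1 loop(s):
  loop 1: 10 segments, perimeter = 12.0935
Total perimeter = 12.093


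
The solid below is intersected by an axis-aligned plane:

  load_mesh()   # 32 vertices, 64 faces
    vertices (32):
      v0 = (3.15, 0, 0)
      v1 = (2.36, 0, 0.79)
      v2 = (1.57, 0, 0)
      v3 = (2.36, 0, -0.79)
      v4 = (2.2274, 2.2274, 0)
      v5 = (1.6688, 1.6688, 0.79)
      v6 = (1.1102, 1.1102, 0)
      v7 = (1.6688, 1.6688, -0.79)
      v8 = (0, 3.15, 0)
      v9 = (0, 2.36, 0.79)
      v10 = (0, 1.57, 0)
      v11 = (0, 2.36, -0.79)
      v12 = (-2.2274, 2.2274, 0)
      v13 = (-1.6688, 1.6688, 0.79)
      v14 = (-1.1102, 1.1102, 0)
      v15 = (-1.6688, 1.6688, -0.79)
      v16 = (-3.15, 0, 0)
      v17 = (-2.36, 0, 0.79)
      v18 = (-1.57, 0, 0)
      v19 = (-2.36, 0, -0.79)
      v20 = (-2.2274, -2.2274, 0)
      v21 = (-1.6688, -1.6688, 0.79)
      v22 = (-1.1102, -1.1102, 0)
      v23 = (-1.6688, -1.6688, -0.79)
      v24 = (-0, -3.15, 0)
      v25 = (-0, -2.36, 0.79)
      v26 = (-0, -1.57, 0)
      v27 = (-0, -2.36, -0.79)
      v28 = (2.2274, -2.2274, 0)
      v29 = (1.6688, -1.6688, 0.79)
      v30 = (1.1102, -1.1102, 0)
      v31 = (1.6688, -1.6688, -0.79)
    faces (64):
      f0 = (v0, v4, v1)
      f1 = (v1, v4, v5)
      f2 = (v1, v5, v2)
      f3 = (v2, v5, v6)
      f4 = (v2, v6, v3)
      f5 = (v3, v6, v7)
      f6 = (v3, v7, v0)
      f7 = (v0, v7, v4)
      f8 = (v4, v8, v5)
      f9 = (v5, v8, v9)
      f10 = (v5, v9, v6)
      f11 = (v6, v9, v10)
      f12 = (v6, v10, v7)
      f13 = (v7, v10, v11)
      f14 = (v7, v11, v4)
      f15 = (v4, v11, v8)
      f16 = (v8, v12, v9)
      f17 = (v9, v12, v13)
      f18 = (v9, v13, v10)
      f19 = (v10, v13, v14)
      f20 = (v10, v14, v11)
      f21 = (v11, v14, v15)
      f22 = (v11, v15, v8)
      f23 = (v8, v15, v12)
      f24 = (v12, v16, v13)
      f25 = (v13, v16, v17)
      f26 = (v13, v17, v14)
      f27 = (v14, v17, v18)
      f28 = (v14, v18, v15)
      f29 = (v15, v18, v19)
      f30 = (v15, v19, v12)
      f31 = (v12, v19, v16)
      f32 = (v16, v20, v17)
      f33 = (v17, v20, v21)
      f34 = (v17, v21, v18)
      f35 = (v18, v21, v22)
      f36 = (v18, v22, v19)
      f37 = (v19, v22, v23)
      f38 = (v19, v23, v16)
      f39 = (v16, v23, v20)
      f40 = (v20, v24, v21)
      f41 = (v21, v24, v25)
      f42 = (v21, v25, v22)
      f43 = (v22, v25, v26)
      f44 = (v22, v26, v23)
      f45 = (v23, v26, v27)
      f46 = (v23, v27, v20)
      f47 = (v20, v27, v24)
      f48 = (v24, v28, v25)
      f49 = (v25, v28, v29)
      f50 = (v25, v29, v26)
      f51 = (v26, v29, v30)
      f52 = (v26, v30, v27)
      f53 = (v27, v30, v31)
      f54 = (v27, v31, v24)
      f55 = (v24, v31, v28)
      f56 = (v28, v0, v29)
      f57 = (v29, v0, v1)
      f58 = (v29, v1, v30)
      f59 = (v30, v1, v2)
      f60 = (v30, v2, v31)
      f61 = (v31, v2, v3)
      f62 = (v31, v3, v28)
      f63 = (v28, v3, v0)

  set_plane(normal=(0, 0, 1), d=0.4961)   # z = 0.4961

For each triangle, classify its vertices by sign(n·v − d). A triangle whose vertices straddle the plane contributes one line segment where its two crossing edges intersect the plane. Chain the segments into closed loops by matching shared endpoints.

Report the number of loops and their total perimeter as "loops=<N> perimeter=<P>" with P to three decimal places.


loops=2 perimeter=28.900

Straddling triangles (32 of 64):
  (v0,v4,v1) [--+] → (2.31067, 0.828649, 0.4961)–(2.6539, 0, 0.4961)  len=0.8969
  (v1,v4,v5) [+-+] → (2.31067, 0.828649, 0.4961)–(1.87661, 1.87661, 0.4961)  len=1.1343
  (v1,v5,v2) [++-] → (1.63204, 1.04796, 0.4961)–(2.0661, 0, 0.4961)  len=1.1343
  (v2,v5,v6) [-+-] → (1.63204, 1.04796, 0.4961)–(1.46099, 1.46099, 0.4961)  len=0.4470
  (v4,v8,v5) [--+] → (1.04796, 2.21984, 0.4961)–(1.87661, 1.87661, 0.4961)  len=0.8969
  (v5,v8,v9) [+-+] → (1.04796, 2.21984, 0.4961)–(0, 2.6539, 0.4961)  len=1.1343
  (v5,v9,v6) [++-] → (0.413023, 1.89504, 0.4961)–(1.46099, 1.46099, 0.4961)  len=1.1343
  (v6,v9,v10) [-+-] → (0.413023, 1.89504, 0.4961)–(0, 2.0661, 0.4961)  len=0.4470
  (v8,v12,v9) [--+] → (-0.828649, 2.31067, 0.4961)–(0, 2.6539, 0.4961)  len=0.8969
  (v9,v12,v13) [+-+] → (-0.828649, 2.31067, 0.4961)–(-1.87661, 1.87661, 0.4961)  len=1.1343
  (v9,v13,v10) [++-] → (-1.04796, 1.63204, 0.4961)–(0, 2.0661, 0.4961)  len=1.1343
  (v10,v13,v14) [-+-] → (-1.04796, 1.63204, 0.4961)–(-1.46099, 1.46099, 0.4961)  len=0.4470
  (v12,v16,v13) [--+] → (-2.21984, 1.04796, 0.4961)–(-1.87661, 1.87661, 0.4961)  len=0.8969
  (v13,v16,v17) [+-+] → (-2.21984, 1.04796, 0.4961)–(-2.6539, 0, 0.4961)  len=1.1343
  (v13,v17,v14) [++-] → (-1.89504, 0.413023, 0.4961)–(-1.46099, 1.46099, 0.4961)  len=1.1343
  (v14,v17,v18) [-+-] → (-1.89504, 0.413023, 0.4961)–(-2.0661, 0, 0.4961)  len=0.4470
  (v16,v20,v17) [--+] → (-2.31067, -0.828649, 0.4961)–(-2.6539, 0, 0.4961)  len=0.8969
  (v17,v20,v21) [+-+] → (-2.31067, -0.828649, 0.4961)–(-1.87661, -1.87661, 0.4961)  len=1.1343
  (v17,v21,v18) [++-] → (-1.63204, -1.04796, 0.4961)–(-2.0661, 0, 0.4961)  len=1.1343
  (v18,v21,v22) [-+-] → (-1.63204, -1.04796, 0.4961)–(-1.46099, -1.46099, 0.4961)  len=0.4470
  (v20,v24,v21) [--+] → (-1.04796, -2.21984, 0.4961)–(-1.87661, -1.87661, 0.4961)  len=0.8969
  (v21,v24,v25) [+-+] → (-1.04796, -2.21984, 0.4961)–(0, -2.6539, 0.4961)  len=1.1343
  (v21,v25,v22) [++-] → (-0.413023, -1.89504, 0.4961)–(-1.46099, -1.46099, 0.4961)  len=1.1343
  (v22,v25,v26) [-+-] → (-0.413023, -1.89504, 0.4961)–(0, -2.0661, 0.4961)  len=0.4470
  (v24,v28,v25) [--+] → (0.828649, -2.31067, 0.4961)–(0, -2.6539, 0.4961)  len=0.8969
  (v25,v28,v29) [+-+] → (0.828649, -2.31067, 0.4961)–(1.87661, -1.87661, 0.4961)  len=1.1343
  (v25,v29,v26) [++-] → (1.04796, -1.63204, 0.4961)–(0, -2.0661, 0.4961)  len=1.1343
  (v26,v29,v30) [-+-] → (1.04796, -1.63204, 0.4961)–(1.46099, -1.46099, 0.4961)  len=0.4470
  (v28,v0,v29) [--+] → (2.21984, -1.04796, 0.4961)–(1.87661, -1.87661, 0.4961)  len=0.8969
  (v29,v0,v1) [+-+] → (2.21984, -1.04796, 0.4961)–(2.6539, 0, 0.4961)  len=1.1343
  (v29,v1,v30) [++-] → (1.89504, -0.413023, 0.4961)–(1.46099, -1.46099, 0.4961)  len=1.1343
  (v30,v1,v2) [-+-] → (1.89504, -0.413023, 0.4961)–(2.0661, 0, 0.4961)  len=0.4470

Chained into 2 loop(s):
  loop 1: 16 segments, perimeter = 16.2498
  loop 2: 16 segments, perimeter = 12.6507
Total perimeter = 28.900


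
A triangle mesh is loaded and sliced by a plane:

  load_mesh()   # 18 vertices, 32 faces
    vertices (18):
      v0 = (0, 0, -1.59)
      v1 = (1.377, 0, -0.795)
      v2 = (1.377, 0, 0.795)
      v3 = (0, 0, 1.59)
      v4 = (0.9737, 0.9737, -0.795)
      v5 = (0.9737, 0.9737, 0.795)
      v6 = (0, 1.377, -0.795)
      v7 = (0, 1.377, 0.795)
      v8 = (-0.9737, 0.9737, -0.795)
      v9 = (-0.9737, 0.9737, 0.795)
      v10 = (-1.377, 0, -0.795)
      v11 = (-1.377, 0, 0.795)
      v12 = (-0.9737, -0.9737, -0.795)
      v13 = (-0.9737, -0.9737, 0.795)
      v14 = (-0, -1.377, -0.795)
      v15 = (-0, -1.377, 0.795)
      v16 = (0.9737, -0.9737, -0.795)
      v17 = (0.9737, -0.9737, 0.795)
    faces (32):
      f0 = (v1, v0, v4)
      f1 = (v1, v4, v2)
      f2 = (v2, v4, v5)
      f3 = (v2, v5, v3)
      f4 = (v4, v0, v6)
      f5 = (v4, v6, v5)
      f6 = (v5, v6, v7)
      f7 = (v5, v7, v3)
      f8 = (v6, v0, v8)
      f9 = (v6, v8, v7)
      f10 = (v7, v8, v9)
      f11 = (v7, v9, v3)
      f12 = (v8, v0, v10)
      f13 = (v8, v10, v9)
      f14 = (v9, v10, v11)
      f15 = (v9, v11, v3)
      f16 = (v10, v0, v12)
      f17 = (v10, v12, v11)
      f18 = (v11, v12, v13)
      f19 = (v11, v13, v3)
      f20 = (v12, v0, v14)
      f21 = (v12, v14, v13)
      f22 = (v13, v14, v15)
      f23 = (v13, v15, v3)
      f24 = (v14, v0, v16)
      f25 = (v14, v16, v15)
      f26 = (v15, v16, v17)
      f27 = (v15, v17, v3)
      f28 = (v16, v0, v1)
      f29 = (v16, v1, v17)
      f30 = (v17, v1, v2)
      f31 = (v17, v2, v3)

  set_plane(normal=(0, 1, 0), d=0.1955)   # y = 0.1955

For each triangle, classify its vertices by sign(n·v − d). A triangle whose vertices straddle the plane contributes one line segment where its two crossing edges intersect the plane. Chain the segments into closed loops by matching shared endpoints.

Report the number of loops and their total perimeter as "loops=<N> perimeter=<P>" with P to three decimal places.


loops=1 perimeter=9.067

Straddling triangles (12 of 32):
  (v1,v0,v4) [--+] → (0.1955, 0.1955, -1.43038)–(1.29603, 0.1955, -0.795)  len=1.2708
  (v1,v4,v2) [-+-] → (1.29603, 0.1955, -0.795)–(1.29603, 0.1955, 0.475759)  len=1.2708
  (v2,v4,v5) [-++] → (1.29603, 0.1955, 0.475759)–(1.29603, 0.1955, 0.795)  len=0.3192
  (v2,v5,v3) [-+-] → (1.29603, 0.1955, 0.795)–(0.1955, 0.1955, 1.43038)  len=1.2708
  (v4,v0,v6) [+-+] → (0.1955, 0.1955, -1.43038)–(0, 0.1955, -1.47713)  len=0.2010
  (v5,v7,v3) [++-] → (0, 0.1955, 1.47713)–(0.1955, 0.1955, 1.43038)  len=0.2010
  (v6,v0,v8) [+-+] → (0, 0.1955, -1.47713)–(-0.1955, 0.1955, -1.43038)  len=0.2010
  (v7,v9,v3) [++-] → (-0.1955, 0.1955, 1.43038)–(0, 0.1955, 1.47713)  len=0.2010
  (v8,v0,v10) [+--] → (-0.1955, 0.1955, -1.43038)–(-1.29603, 0.1955, -0.795)  len=1.2708
  (v8,v10,v9) [+-+] → (-1.29603, 0.1955, -0.795)–(-1.29603, 0.1955, -0.475759)  len=0.3192
  (v9,v10,v11) [+--] → (-1.29603, 0.1955, -0.475759)–(-1.29603, 0.1955, 0.795)  len=1.2708
  (v9,v11,v3) [+--] → (-1.29603, 0.1955, 0.795)–(-0.1955, 0.1955, 1.43038)  len=1.2708

Chained into 1 loop(s):
  loop 1: 12 segments, perimeter = 9.0671
Total perimeter = 9.067
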